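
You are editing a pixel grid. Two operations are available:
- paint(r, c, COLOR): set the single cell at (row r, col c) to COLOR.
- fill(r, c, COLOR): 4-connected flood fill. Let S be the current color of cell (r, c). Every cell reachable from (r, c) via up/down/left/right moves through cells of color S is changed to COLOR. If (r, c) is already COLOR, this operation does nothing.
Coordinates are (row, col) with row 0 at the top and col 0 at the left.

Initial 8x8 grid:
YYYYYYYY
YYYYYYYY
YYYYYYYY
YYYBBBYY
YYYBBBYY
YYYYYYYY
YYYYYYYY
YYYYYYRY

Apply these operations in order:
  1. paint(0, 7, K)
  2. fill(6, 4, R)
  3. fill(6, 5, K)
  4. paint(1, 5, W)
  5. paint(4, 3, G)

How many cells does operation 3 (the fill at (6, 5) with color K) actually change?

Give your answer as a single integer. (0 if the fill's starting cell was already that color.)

Answer: 57

Derivation:
After op 1 paint(0,7,K):
YYYYYYYK
YYYYYYYY
YYYYYYYY
YYYBBBYY
YYYBBBYY
YYYYYYYY
YYYYYYYY
YYYYYYRY
After op 2 fill(6,4,R) [56 cells changed]:
RRRRRRRK
RRRRRRRR
RRRRRRRR
RRRBBBRR
RRRBBBRR
RRRRRRRR
RRRRRRRR
RRRRRRRR
After op 3 fill(6,5,K) [57 cells changed]:
KKKKKKKK
KKKKKKKK
KKKKKKKK
KKKBBBKK
KKKBBBKK
KKKKKKKK
KKKKKKKK
KKKKKKKK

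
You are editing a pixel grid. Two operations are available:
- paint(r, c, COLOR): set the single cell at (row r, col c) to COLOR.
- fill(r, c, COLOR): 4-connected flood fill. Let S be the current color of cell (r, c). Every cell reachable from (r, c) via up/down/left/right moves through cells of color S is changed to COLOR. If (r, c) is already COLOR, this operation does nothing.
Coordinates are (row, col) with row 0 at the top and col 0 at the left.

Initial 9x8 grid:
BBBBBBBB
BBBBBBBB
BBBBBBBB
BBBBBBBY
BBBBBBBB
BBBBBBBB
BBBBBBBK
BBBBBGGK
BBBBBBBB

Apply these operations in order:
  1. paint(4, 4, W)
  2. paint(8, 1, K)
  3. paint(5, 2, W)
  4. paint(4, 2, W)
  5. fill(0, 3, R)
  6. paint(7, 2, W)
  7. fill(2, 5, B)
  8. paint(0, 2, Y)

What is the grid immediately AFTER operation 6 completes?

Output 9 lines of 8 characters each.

After op 1 paint(4,4,W):
BBBBBBBB
BBBBBBBB
BBBBBBBB
BBBBBBBY
BBBBWBBB
BBBBBBBB
BBBBBBBK
BBBBBGGK
BBBBBBBB
After op 2 paint(8,1,K):
BBBBBBBB
BBBBBBBB
BBBBBBBB
BBBBBBBY
BBBBWBBB
BBBBBBBB
BBBBBBBK
BBBBBGGK
BKBBBBBB
After op 3 paint(5,2,W):
BBBBBBBB
BBBBBBBB
BBBBBBBB
BBBBBBBY
BBBBWBBB
BBWBBBBB
BBBBBBBK
BBBBBGGK
BKBBBBBB
After op 4 paint(4,2,W):
BBBBBBBB
BBBBBBBB
BBBBBBBB
BBBBBBBY
BBWBWBBB
BBWBBBBB
BBBBBBBK
BBBBBGGK
BKBBBBBB
After op 5 fill(0,3,R) [63 cells changed]:
RRRRRRRR
RRRRRRRR
RRRRRRRR
RRRRRRRY
RRWRWRRR
RRWRRRRR
RRRRRRRK
RRRRRGGK
RKRRRRRR
After op 6 paint(7,2,W):
RRRRRRRR
RRRRRRRR
RRRRRRRR
RRRRRRRY
RRWRWRRR
RRWRRRRR
RRRRRRRK
RRWRRGGK
RKRRRRRR

Answer: RRRRRRRR
RRRRRRRR
RRRRRRRR
RRRRRRRY
RRWRWRRR
RRWRRRRR
RRRRRRRK
RRWRRGGK
RKRRRRRR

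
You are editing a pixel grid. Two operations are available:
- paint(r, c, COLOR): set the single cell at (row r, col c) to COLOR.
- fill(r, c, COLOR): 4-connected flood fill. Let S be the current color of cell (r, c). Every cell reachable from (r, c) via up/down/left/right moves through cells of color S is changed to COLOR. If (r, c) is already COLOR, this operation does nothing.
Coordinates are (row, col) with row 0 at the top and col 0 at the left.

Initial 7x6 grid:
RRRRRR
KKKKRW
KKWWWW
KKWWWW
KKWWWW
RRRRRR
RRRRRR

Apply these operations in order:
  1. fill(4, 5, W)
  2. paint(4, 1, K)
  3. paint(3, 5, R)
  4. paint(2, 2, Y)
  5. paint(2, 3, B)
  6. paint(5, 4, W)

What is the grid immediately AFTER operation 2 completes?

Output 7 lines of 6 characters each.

After op 1 fill(4,5,W) [0 cells changed]:
RRRRRR
KKKKRW
KKWWWW
KKWWWW
KKWWWW
RRRRRR
RRRRRR
After op 2 paint(4,1,K):
RRRRRR
KKKKRW
KKWWWW
KKWWWW
KKWWWW
RRRRRR
RRRRRR

Answer: RRRRRR
KKKKRW
KKWWWW
KKWWWW
KKWWWW
RRRRRR
RRRRRR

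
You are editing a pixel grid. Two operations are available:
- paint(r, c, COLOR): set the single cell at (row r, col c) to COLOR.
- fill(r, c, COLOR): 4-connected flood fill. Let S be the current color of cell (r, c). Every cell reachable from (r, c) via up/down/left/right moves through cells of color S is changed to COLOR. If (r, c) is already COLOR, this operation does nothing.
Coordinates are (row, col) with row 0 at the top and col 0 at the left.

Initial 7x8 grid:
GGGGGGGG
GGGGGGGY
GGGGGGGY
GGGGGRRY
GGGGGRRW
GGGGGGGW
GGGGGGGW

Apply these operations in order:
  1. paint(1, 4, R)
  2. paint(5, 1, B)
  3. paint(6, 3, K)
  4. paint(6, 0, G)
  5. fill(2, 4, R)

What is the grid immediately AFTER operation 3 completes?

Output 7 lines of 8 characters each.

After op 1 paint(1,4,R):
GGGGGGGG
GGGGRGGY
GGGGGGGY
GGGGGRRY
GGGGGRRW
GGGGGGGW
GGGGGGGW
After op 2 paint(5,1,B):
GGGGGGGG
GGGGRGGY
GGGGGGGY
GGGGGRRY
GGGGGRRW
GBGGGGGW
GGGGGGGW
After op 3 paint(6,3,K):
GGGGGGGG
GGGGRGGY
GGGGGGGY
GGGGGRRY
GGGGGRRW
GBGGGGGW
GGGKGGGW

Answer: GGGGGGGG
GGGGRGGY
GGGGGGGY
GGGGGRRY
GGGGGRRW
GBGGGGGW
GGGKGGGW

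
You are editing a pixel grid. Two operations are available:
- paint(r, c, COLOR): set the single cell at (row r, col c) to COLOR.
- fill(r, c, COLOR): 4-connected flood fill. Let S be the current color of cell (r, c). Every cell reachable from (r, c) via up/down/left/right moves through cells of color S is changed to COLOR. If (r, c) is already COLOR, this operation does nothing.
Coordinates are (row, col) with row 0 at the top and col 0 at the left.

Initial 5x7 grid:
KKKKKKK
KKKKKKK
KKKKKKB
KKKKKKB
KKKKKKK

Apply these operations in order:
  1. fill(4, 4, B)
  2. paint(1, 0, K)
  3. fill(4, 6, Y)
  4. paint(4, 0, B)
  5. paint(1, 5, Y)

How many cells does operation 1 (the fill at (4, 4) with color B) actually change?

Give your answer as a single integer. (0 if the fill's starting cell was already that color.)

Answer: 33

Derivation:
After op 1 fill(4,4,B) [33 cells changed]:
BBBBBBB
BBBBBBB
BBBBBBB
BBBBBBB
BBBBBBB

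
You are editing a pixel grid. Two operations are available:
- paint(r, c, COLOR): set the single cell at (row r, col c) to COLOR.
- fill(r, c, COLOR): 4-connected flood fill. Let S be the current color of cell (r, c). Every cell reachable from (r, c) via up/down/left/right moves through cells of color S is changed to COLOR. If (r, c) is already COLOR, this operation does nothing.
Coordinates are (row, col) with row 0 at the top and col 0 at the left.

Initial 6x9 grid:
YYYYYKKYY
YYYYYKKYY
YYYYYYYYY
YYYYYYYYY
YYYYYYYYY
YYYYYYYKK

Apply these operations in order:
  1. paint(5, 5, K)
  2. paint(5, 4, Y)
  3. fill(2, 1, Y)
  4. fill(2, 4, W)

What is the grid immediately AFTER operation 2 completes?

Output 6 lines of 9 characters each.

After op 1 paint(5,5,K):
YYYYYKKYY
YYYYYKKYY
YYYYYYYYY
YYYYYYYYY
YYYYYYYYY
YYYYYKYKK
After op 2 paint(5,4,Y):
YYYYYKKYY
YYYYYKKYY
YYYYYYYYY
YYYYYYYYY
YYYYYYYYY
YYYYYKYKK

Answer: YYYYYKKYY
YYYYYKKYY
YYYYYYYYY
YYYYYYYYY
YYYYYYYYY
YYYYYKYKK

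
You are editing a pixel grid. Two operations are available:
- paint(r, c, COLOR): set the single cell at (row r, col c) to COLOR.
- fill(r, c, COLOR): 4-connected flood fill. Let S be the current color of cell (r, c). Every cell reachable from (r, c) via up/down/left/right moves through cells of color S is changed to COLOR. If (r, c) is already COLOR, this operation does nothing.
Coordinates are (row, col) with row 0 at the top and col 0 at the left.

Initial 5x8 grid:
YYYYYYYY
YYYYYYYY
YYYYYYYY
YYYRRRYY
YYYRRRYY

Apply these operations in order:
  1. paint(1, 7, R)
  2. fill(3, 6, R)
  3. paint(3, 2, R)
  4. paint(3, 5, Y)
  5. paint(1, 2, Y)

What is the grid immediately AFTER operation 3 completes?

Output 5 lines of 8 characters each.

After op 1 paint(1,7,R):
YYYYYYYY
YYYYYYYR
YYYYYYYY
YYYRRRYY
YYYRRRYY
After op 2 fill(3,6,R) [33 cells changed]:
RRRRRRRR
RRRRRRRR
RRRRRRRR
RRRRRRRR
RRRRRRRR
After op 3 paint(3,2,R):
RRRRRRRR
RRRRRRRR
RRRRRRRR
RRRRRRRR
RRRRRRRR

Answer: RRRRRRRR
RRRRRRRR
RRRRRRRR
RRRRRRRR
RRRRRRRR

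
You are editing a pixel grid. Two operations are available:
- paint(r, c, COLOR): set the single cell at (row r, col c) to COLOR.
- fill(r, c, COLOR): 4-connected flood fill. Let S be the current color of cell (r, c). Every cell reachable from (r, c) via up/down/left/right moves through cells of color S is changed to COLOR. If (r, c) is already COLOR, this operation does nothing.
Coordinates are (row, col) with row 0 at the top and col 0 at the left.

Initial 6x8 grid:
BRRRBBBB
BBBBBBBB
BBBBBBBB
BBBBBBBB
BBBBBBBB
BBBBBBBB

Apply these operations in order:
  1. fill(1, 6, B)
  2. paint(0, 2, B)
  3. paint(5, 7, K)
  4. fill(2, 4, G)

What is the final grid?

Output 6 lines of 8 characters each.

After op 1 fill(1,6,B) [0 cells changed]:
BRRRBBBB
BBBBBBBB
BBBBBBBB
BBBBBBBB
BBBBBBBB
BBBBBBBB
After op 2 paint(0,2,B):
BRBRBBBB
BBBBBBBB
BBBBBBBB
BBBBBBBB
BBBBBBBB
BBBBBBBB
After op 3 paint(5,7,K):
BRBRBBBB
BBBBBBBB
BBBBBBBB
BBBBBBBB
BBBBBBBB
BBBBBBBK
After op 4 fill(2,4,G) [45 cells changed]:
GRGRGGGG
GGGGGGGG
GGGGGGGG
GGGGGGGG
GGGGGGGG
GGGGGGGK

Answer: GRGRGGGG
GGGGGGGG
GGGGGGGG
GGGGGGGG
GGGGGGGG
GGGGGGGK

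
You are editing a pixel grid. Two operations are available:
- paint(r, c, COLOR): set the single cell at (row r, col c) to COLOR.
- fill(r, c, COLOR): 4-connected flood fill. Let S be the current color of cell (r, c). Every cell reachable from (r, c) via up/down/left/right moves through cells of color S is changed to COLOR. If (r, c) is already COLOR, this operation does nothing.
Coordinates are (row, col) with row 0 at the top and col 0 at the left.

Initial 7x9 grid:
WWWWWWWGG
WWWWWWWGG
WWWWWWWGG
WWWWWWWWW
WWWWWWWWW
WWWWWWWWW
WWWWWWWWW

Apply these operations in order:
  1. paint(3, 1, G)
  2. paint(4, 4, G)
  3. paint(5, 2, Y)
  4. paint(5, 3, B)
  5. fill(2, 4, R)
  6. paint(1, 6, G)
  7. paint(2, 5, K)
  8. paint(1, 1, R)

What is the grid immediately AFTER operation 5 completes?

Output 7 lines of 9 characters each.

After op 1 paint(3,1,G):
WWWWWWWGG
WWWWWWWGG
WWWWWWWGG
WGWWWWWWW
WWWWWWWWW
WWWWWWWWW
WWWWWWWWW
After op 2 paint(4,4,G):
WWWWWWWGG
WWWWWWWGG
WWWWWWWGG
WGWWWWWWW
WWWWGWWWW
WWWWWWWWW
WWWWWWWWW
After op 3 paint(5,2,Y):
WWWWWWWGG
WWWWWWWGG
WWWWWWWGG
WGWWWWWWW
WWWWGWWWW
WWYWWWWWW
WWWWWWWWW
After op 4 paint(5,3,B):
WWWWWWWGG
WWWWWWWGG
WWWWWWWGG
WGWWWWWWW
WWWWGWWWW
WWYBWWWWW
WWWWWWWWW
After op 5 fill(2,4,R) [53 cells changed]:
RRRRRRRGG
RRRRRRRGG
RRRRRRRGG
RGRRRRRRR
RRRRGRRRR
RRYBRRRRR
RRRRRRRRR

Answer: RRRRRRRGG
RRRRRRRGG
RRRRRRRGG
RGRRRRRRR
RRRRGRRRR
RRYBRRRRR
RRRRRRRRR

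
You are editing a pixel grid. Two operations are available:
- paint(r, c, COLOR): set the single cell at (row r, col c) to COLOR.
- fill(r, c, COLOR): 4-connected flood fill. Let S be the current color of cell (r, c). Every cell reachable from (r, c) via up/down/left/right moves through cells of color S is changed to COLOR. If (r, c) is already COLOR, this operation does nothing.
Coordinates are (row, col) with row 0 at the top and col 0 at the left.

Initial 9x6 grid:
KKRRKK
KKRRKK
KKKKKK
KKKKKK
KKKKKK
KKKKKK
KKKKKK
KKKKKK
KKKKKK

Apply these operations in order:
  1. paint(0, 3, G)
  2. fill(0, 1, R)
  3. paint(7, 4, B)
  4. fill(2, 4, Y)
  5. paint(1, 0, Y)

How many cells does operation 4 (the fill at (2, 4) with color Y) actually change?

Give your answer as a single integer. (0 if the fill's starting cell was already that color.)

Answer: 52

Derivation:
After op 1 paint(0,3,G):
KKRGKK
KKRRKK
KKKKKK
KKKKKK
KKKKKK
KKKKKK
KKKKKK
KKKKKK
KKKKKK
After op 2 fill(0,1,R) [50 cells changed]:
RRRGRR
RRRRRR
RRRRRR
RRRRRR
RRRRRR
RRRRRR
RRRRRR
RRRRRR
RRRRRR
After op 3 paint(7,4,B):
RRRGRR
RRRRRR
RRRRRR
RRRRRR
RRRRRR
RRRRRR
RRRRRR
RRRRBR
RRRRRR
After op 4 fill(2,4,Y) [52 cells changed]:
YYYGYY
YYYYYY
YYYYYY
YYYYYY
YYYYYY
YYYYYY
YYYYYY
YYYYBY
YYYYYY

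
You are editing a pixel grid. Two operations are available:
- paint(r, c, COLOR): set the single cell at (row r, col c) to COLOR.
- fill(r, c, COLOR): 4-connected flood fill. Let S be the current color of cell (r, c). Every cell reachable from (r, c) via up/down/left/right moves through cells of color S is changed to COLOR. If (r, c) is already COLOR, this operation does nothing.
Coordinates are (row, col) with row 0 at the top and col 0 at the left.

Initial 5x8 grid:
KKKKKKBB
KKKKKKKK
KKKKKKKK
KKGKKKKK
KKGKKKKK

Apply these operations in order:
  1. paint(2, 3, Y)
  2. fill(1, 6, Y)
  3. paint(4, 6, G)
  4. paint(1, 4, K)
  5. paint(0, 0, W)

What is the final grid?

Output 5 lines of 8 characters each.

Answer: WYYYYYBB
YYYYKYYY
YYYYYYYY
YYGYYYYY
YYGYYYGY

Derivation:
After op 1 paint(2,3,Y):
KKKKKKBB
KKKKKKKK
KKKYKKKK
KKGKKKKK
KKGKKKKK
After op 2 fill(1,6,Y) [35 cells changed]:
YYYYYYBB
YYYYYYYY
YYYYYYYY
YYGYYYYY
YYGYYYYY
After op 3 paint(4,6,G):
YYYYYYBB
YYYYYYYY
YYYYYYYY
YYGYYYYY
YYGYYYGY
After op 4 paint(1,4,K):
YYYYYYBB
YYYYKYYY
YYYYYYYY
YYGYYYYY
YYGYYYGY
After op 5 paint(0,0,W):
WYYYYYBB
YYYYKYYY
YYYYYYYY
YYGYYYYY
YYGYYYGY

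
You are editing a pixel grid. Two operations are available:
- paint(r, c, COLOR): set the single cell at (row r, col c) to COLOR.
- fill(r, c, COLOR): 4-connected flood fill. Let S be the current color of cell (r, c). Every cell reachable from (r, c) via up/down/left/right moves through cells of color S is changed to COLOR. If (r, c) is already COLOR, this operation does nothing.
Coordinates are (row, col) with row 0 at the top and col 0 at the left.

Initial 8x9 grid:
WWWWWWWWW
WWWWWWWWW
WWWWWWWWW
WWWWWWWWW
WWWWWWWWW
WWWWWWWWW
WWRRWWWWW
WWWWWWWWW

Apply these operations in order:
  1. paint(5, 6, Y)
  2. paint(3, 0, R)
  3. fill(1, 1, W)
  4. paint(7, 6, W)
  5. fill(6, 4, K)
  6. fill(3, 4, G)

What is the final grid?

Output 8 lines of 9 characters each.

Answer: GGGGGGGGG
GGGGGGGGG
GGGGGGGGG
RGGGGGGGG
GGGGGGGGG
GGGGGGYGG
GGRRGGGGG
GGGGGGGGG

Derivation:
After op 1 paint(5,6,Y):
WWWWWWWWW
WWWWWWWWW
WWWWWWWWW
WWWWWWWWW
WWWWWWWWW
WWWWWWYWW
WWRRWWWWW
WWWWWWWWW
After op 2 paint(3,0,R):
WWWWWWWWW
WWWWWWWWW
WWWWWWWWW
RWWWWWWWW
WWWWWWWWW
WWWWWWYWW
WWRRWWWWW
WWWWWWWWW
After op 3 fill(1,1,W) [0 cells changed]:
WWWWWWWWW
WWWWWWWWW
WWWWWWWWW
RWWWWWWWW
WWWWWWWWW
WWWWWWYWW
WWRRWWWWW
WWWWWWWWW
After op 4 paint(7,6,W):
WWWWWWWWW
WWWWWWWWW
WWWWWWWWW
RWWWWWWWW
WWWWWWWWW
WWWWWWYWW
WWRRWWWWW
WWWWWWWWW
After op 5 fill(6,4,K) [68 cells changed]:
KKKKKKKKK
KKKKKKKKK
KKKKKKKKK
RKKKKKKKK
KKKKKKKKK
KKKKKKYKK
KKRRKKKKK
KKKKKKKKK
After op 6 fill(3,4,G) [68 cells changed]:
GGGGGGGGG
GGGGGGGGG
GGGGGGGGG
RGGGGGGGG
GGGGGGGGG
GGGGGGYGG
GGRRGGGGG
GGGGGGGGG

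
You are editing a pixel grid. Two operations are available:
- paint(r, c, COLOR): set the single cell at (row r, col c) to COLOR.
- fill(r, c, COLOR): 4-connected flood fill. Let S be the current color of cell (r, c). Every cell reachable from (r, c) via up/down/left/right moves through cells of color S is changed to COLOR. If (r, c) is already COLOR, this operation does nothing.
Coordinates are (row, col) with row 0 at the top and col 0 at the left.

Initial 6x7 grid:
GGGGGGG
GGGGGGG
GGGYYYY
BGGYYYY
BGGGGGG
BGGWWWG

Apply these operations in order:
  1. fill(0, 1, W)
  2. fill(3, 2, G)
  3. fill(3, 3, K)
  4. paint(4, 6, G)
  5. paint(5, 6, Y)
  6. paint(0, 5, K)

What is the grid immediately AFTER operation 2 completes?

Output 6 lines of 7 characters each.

After op 1 fill(0,1,W) [28 cells changed]:
WWWWWWW
WWWWWWW
WWWYYYY
BWWYYYY
BWWWWWW
BWWWWWW
After op 2 fill(3,2,G) [31 cells changed]:
GGGGGGG
GGGGGGG
GGGYYYY
BGGYYYY
BGGGGGG
BGGGGGG

Answer: GGGGGGG
GGGGGGG
GGGYYYY
BGGYYYY
BGGGGGG
BGGGGGG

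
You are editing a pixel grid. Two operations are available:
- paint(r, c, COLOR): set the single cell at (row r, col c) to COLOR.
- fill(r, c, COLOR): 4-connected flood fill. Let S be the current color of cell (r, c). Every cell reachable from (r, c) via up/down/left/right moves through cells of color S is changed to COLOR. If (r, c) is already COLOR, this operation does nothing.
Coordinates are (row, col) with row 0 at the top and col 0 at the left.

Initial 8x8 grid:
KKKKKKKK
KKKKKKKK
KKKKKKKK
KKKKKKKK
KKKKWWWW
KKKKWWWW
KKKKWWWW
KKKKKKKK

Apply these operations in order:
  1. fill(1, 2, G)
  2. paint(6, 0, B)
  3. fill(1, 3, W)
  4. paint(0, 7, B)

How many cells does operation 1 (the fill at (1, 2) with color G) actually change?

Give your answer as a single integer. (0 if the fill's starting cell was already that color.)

After op 1 fill(1,2,G) [52 cells changed]:
GGGGGGGG
GGGGGGGG
GGGGGGGG
GGGGGGGG
GGGGWWWW
GGGGWWWW
GGGGWWWW
GGGGGGGG

Answer: 52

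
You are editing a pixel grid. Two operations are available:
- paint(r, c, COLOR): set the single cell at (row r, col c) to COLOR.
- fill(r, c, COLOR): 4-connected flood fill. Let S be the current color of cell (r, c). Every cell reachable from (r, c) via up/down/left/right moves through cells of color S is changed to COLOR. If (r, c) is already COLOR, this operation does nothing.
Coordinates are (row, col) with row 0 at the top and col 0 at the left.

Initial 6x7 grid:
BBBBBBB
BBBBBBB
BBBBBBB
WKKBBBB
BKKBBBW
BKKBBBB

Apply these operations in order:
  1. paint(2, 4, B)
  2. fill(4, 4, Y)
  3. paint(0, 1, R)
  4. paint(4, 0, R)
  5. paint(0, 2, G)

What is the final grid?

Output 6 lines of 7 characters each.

After op 1 paint(2,4,B):
BBBBBBB
BBBBBBB
BBBBBBB
WKKBBBB
BKKBBBW
BKKBBBB
After op 2 fill(4,4,Y) [32 cells changed]:
YYYYYYY
YYYYYYY
YYYYYYY
WKKYYYY
BKKYYYW
BKKYYYY
After op 3 paint(0,1,R):
YRYYYYY
YYYYYYY
YYYYYYY
WKKYYYY
BKKYYYW
BKKYYYY
After op 4 paint(4,0,R):
YRYYYYY
YYYYYYY
YYYYYYY
WKKYYYY
RKKYYYW
BKKYYYY
After op 5 paint(0,2,G):
YRGYYYY
YYYYYYY
YYYYYYY
WKKYYYY
RKKYYYW
BKKYYYY

Answer: YRGYYYY
YYYYYYY
YYYYYYY
WKKYYYY
RKKYYYW
BKKYYYY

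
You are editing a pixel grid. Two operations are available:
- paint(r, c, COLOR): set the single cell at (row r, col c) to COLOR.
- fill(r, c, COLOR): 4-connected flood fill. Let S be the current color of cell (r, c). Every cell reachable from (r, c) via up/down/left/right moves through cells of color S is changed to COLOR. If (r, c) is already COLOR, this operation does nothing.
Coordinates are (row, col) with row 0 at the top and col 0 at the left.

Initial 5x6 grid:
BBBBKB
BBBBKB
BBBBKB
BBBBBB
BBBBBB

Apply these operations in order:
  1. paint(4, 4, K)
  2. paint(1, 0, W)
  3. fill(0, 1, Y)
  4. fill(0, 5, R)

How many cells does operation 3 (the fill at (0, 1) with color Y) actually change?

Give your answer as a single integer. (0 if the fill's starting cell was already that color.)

Answer: 25

Derivation:
After op 1 paint(4,4,K):
BBBBKB
BBBBKB
BBBBKB
BBBBBB
BBBBKB
After op 2 paint(1,0,W):
BBBBKB
WBBBKB
BBBBKB
BBBBBB
BBBBKB
After op 3 fill(0,1,Y) [25 cells changed]:
YYYYKY
WYYYKY
YYYYKY
YYYYYY
YYYYKY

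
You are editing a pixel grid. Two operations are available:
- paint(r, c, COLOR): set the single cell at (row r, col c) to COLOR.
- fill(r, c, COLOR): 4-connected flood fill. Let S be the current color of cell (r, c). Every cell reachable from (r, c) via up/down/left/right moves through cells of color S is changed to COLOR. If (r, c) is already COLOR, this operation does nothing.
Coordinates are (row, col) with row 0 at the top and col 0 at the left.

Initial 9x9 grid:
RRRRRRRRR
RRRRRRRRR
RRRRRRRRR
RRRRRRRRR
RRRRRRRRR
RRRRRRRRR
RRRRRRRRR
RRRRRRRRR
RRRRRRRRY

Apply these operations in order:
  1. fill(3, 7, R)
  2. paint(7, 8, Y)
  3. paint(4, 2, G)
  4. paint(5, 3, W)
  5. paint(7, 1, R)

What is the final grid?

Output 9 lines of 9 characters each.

Answer: RRRRRRRRR
RRRRRRRRR
RRRRRRRRR
RRRRRRRRR
RRGRRRRRR
RRRWRRRRR
RRRRRRRRR
RRRRRRRRY
RRRRRRRRY

Derivation:
After op 1 fill(3,7,R) [0 cells changed]:
RRRRRRRRR
RRRRRRRRR
RRRRRRRRR
RRRRRRRRR
RRRRRRRRR
RRRRRRRRR
RRRRRRRRR
RRRRRRRRR
RRRRRRRRY
After op 2 paint(7,8,Y):
RRRRRRRRR
RRRRRRRRR
RRRRRRRRR
RRRRRRRRR
RRRRRRRRR
RRRRRRRRR
RRRRRRRRR
RRRRRRRRY
RRRRRRRRY
After op 3 paint(4,2,G):
RRRRRRRRR
RRRRRRRRR
RRRRRRRRR
RRRRRRRRR
RRGRRRRRR
RRRRRRRRR
RRRRRRRRR
RRRRRRRRY
RRRRRRRRY
After op 4 paint(5,3,W):
RRRRRRRRR
RRRRRRRRR
RRRRRRRRR
RRRRRRRRR
RRGRRRRRR
RRRWRRRRR
RRRRRRRRR
RRRRRRRRY
RRRRRRRRY
After op 5 paint(7,1,R):
RRRRRRRRR
RRRRRRRRR
RRRRRRRRR
RRRRRRRRR
RRGRRRRRR
RRRWRRRRR
RRRRRRRRR
RRRRRRRRY
RRRRRRRRY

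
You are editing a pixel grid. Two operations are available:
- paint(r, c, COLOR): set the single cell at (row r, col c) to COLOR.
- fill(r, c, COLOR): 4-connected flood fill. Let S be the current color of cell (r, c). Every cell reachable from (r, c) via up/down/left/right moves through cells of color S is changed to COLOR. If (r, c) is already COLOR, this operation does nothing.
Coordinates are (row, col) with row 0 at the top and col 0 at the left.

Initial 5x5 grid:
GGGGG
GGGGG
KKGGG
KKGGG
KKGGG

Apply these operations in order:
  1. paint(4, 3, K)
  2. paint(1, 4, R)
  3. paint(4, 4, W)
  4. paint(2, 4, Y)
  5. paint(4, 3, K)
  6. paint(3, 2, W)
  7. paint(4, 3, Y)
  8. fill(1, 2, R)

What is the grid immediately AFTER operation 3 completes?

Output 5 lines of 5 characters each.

After op 1 paint(4,3,K):
GGGGG
GGGGG
KKGGG
KKGGG
KKGKG
After op 2 paint(1,4,R):
GGGGG
GGGGR
KKGGG
KKGGG
KKGKG
After op 3 paint(4,4,W):
GGGGG
GGGGR
KKGGG
KKGGG
KKGKW

Answer: GGGGG
GGGGR
KKGGG
KKGGG
KKGKW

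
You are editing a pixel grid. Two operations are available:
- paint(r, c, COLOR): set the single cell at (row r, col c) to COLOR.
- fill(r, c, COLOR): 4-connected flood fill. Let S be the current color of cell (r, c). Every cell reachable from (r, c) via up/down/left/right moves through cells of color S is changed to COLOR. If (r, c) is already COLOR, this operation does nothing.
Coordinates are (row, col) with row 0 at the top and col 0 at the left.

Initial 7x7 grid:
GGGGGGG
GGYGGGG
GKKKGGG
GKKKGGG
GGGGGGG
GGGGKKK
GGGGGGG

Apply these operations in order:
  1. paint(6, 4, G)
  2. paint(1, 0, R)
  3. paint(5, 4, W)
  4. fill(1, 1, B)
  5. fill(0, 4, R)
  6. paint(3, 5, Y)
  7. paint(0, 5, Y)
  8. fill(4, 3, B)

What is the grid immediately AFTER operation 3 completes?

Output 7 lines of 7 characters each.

After op 1 paint(6,4,G):
GGGGGGG
GGYGGGG
GKKKGGG
GKKKGGG
GGGGGGG
GGGGKKK
GGGGGGG
After op 2 paint(1,0,R):
GGGGGGG
RGYGGGG
GKKKGGG
GKKKGGG
GGGGGGG
GGGGKKK
GGGGGGG
After op 3 paint(5,4,W):
GGGGGGG
RGYGGGG
GKKKGGG
GKKKGGG
GGGGGGG
GGGGWKK
GGGGGGG

Answer: GGGGGGG
RGYGGGG
GKKKGGG
GKKKGGG
GGGGGGG
GGGGWKK
GGGGGGG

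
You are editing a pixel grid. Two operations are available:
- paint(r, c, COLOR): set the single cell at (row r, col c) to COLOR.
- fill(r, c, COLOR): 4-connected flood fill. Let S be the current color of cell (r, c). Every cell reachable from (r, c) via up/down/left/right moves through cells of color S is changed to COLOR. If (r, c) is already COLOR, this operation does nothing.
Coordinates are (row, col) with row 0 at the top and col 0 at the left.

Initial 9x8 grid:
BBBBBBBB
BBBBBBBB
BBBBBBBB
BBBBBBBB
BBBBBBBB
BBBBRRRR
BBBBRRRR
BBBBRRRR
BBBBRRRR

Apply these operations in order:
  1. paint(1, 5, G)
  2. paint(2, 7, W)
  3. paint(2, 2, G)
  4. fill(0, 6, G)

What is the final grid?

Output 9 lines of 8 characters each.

Answer: GGGGGGGG
GGGGGGGG
GGGGGGGW
GGGGGGGG
GGGGGGGG
GGGGRRRR
GGGGRRRR
GGGGRRRR
GGGGRRRR

Derivation:
After op 1 paint(1,5,G):
BBBBBBBB
BBBBBGBB
BBBBBBBB
BBBBBBBB
BBBBBBBB
BBBBRRRR
BBBBRRRR
BBBBRRRR
BBBBRRRR
After op 2 paint(2,7,W):
BBBBBBBB
BBBBBGBB
BBBBBBBW
BBBBBBBB
BBBBBBBB
BBBBRRRR
BBBBRRRR
BBBBRRRR
BBBBRRRR
After op 3 paint(2,2,G):
BBBBBBBB
BBBBBGBB
BBGBBBBW
BBBBBBBB
BBBBBBBB
BBBBRRRR
BBBBRRRR
BBBBRRRR
BBBBRRRR
After op 4 fill(0,6,G) [53 cells changed]:
GGGGGGGG
GGGGGGGG
GGGGGGGW
GGGGGGGG
GGGGGGGG
GGGGRRRR
GGGGRRRR
GGGGRRRR
GGGGRRRR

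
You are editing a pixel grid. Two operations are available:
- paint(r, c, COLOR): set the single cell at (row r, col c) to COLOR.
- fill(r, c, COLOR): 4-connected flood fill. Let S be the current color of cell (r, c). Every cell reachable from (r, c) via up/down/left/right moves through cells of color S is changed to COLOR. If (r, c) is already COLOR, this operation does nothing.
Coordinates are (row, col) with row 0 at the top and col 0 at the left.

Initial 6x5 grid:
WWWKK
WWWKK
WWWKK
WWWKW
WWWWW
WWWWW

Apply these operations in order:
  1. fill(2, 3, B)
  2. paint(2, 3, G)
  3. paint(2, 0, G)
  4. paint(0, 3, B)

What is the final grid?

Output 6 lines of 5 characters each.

After op 1 fill(2,3,B) [7 cells changed]:
WWWBB
WWWBB
WWWBB
WWWBW
WWWWW
WWWWW
After op 2 paint(2,3,G):
WWWBB
WWWBB
WWWGB
WWWBW
WWWWW
WWWWW
After op 3 paint(2,0,G):
WWWBB
WWWBB
GWWGB
WWWBW
WWWWW
WWWWW
After op 4 paint(0,3,B):
WWWBB
WWWBB
GWWGB
WWWBW
WWWWW
WWWWW

Answer: WWWBB
WWWBB
GWWGB
WWWBW
WWWWW
WWWWW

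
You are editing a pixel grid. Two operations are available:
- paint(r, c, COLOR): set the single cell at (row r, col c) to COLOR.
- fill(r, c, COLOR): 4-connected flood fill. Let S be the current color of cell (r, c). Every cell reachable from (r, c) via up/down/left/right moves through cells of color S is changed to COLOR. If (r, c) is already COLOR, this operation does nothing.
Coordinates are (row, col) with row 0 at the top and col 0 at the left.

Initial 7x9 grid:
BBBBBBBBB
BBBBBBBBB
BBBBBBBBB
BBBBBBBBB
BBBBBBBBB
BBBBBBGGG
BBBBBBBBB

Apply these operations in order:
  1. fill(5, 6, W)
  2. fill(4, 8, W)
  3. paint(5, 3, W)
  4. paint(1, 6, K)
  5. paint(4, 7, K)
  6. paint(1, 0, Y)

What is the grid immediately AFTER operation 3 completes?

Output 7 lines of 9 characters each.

After op 1 fill(5,6,W) [3 cells changed]:
BBBBBBBBB
BBBBBBBBB
BBBBBBBBB
BBBBBBBBB
BBBBBBBBB
BBBBBBWWW
BBBBBBBBB
After op 2 fill(4,8,W) [60 cells changed]:
WWWWWWWWW
WWWWWWWWW
WWWWWWWWW
WWWWWWWWW
WWWWWWWWW
WWWWWWWWW
WWWWWWWWW
After op 3 paint(5,3,W):
WWWWWWWWW
WWWWWWWWW
WWWWWWWWW
WWWWWWWWW
WWWWWWWWW
WWWWWWWWW
WWWWWWWWW

Answer: WWWWWWWWW
WWWWWWWWW
WWWWWWWWW
WWWWWWWWW
WWWWWWWWW
WWWWWWWWW
WWWWWWWWW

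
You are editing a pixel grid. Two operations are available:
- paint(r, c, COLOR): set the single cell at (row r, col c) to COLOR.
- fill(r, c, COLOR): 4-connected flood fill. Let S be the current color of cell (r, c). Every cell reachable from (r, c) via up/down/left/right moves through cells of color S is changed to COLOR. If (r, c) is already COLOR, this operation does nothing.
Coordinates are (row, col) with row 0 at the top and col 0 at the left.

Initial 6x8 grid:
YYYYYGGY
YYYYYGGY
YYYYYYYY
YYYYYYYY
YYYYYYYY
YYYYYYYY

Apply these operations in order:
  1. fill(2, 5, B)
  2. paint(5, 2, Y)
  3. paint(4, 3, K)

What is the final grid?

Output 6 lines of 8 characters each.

After op 1 fill(2,5,B) [44 cells changed]:
BBBBBGGB
BBBBBGGB
BBBBBBBB
BBBBBBBB
BBBBBBBB
BBBBBBBB
After op 2 paint(5,2,Y):
BBBBBGGB
BBBBBGGB
BBBBBBBB
BBBBBBBB
BBBBBBBB
BBYBBBBB
After op 3 paint(4,3,K):
BBBBBGGB
BBBBBGGB
BBBBBBBB
BBBBBBBB
BBBKBBBB
BBYBBBBB

Answer: BBBBBGGB
BBBBBGGB
BBBBBBBB
BBBBBBBB
BBBKBBBB
BBYBBBBB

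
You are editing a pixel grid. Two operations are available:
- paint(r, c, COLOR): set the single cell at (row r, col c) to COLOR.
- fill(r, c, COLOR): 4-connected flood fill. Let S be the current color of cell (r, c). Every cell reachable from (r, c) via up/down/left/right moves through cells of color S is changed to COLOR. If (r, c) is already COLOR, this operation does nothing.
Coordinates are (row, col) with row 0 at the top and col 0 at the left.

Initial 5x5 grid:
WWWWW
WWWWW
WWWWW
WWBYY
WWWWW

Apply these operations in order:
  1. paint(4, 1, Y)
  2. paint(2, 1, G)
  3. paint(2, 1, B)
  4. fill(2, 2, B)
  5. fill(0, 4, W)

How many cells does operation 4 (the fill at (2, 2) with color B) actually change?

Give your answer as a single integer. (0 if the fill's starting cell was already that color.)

After op 1 paint(4,1,Y):
WWWWW
WWWWW
WWWWW
WWBYY
WYWWW
After op 2 paint(2,1,G):
WWWWW
WWWWW
WGWWW
WWBYY
WYWWW
After op 3 paint(2,1,B):
WWWWW
WWWWW
WBWWW
WWBYY
WYWWW
After op 4 fill(2,2,B) [17 cells changed]:
BBBBB
BBBBB
BBBBB
BBBYY
BYWWW

Answer: 17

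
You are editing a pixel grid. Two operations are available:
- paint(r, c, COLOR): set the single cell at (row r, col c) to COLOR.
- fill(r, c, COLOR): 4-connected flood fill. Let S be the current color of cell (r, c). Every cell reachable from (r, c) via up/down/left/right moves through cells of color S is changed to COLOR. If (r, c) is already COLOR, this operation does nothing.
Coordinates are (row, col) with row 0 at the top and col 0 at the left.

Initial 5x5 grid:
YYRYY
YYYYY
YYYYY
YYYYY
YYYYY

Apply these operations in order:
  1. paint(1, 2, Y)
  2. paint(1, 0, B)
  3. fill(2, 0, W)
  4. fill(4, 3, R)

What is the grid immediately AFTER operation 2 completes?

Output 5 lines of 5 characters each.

Answer: YYRYY
BYYYY
YYYYY
YYYYY
YYYYY

Derivation:
After op 1 paint(1,2,Y):
YYRYY
YYYYY
YYYYY
YYYYY
YYYYY
After op 2 paint(1,0,B):
YYRYY
BYYYY
YYYYY
YYYYY
YYYYY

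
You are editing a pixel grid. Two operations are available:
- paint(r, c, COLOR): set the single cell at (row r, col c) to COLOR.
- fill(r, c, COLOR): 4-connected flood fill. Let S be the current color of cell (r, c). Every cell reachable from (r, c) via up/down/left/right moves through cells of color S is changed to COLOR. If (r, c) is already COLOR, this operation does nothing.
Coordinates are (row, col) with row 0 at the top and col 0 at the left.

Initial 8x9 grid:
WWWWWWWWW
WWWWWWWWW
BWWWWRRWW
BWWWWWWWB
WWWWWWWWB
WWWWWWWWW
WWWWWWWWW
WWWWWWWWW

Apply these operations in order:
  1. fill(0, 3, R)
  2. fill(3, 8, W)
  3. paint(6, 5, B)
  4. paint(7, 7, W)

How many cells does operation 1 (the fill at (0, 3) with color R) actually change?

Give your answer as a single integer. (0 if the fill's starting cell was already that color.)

Answer: 66

Derivation:
After op 1 fill(0,3,R) [66 cells changed]:
RRRRRRRRR
RRRRRRRRR
BRRRRRRRR
BRRRRRRRB
RRRRRRRRB
RRRRRRRRR
RRRRRRRRR
RRRRRRRRR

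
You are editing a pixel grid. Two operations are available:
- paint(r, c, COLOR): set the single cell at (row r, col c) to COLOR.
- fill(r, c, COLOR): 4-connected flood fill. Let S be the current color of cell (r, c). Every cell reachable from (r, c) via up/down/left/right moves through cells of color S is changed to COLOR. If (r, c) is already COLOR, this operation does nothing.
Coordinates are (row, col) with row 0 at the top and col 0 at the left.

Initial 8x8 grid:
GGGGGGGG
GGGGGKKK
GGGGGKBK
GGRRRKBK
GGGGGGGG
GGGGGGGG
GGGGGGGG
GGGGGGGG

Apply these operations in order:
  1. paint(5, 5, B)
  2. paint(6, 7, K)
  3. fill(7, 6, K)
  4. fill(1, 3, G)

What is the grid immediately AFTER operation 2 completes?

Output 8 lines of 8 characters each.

Answer: GGGGGGGG
GGGGGKKK
GGGGGKBK
GGRRRKBK
GGGGGGGG
GGGGGBGG
GGGGGGGK
GGGGGGGG

Derivation:
After op 1 paint(5,5,B):
GGGGGGGG
GGGGGKKK
GGGGGKBK
GGRRRKBK
GGGGGGGG
GGGGGBGG
GGGGGGGG
GGGGGGGG
After op 2 paint(6,7,K):
GGGGGGGG
GGGGGKKK
GGGGGKBK
GGRRRKBK
GGGGGGGG
GGGGGBGG
GGGGGGGK
GGGGGGGG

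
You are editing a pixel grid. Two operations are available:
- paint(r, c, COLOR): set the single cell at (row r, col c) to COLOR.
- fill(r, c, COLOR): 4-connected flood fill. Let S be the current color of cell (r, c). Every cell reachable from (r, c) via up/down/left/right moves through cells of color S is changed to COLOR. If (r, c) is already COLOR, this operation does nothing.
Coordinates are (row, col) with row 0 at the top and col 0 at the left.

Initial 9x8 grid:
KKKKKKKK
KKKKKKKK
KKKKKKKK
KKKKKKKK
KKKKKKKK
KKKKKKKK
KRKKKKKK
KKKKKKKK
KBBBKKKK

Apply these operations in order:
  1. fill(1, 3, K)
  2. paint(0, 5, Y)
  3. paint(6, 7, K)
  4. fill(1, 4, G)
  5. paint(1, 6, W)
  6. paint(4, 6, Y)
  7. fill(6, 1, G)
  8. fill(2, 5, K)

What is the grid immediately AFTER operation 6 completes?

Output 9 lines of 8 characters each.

Answer: GGGGGYGG
GGGGGGWG
GGGGGGGG
GGGGGGGG
GGGGGGYG
GGGGGGGG
GRGGGGGG
GGGGGGGG
GBBBGGGG

Derivation:
After op 1 fill(1,3,K) [0 cells changed]:
KKKKKKKK
KKKKKKKK
KKKKKKKK
KKKKKKKK
KKKKKKKK
KKKKKKKK
KRKKKKKK
KKKKKKKK
KBBBKKKK
After op 2 paint(0,5,Y):
KKKKKYKK
KKKKKKKK
KKKKKKKK
KKKKKKKK
KKKKKKKK
KKKKKKKK
KRKKKKKK
KKKKKKKK
KBBBKKKK
After op 3 paint(6,7,K):
KKKKKYKK
KKKKKKKK
KKKKKKKK
KKKKKKKK
KKKKKKKK
KKKKKKKK
KRKKKKKK
KKKKKKKK
KBBBKKKK
After op 4 fill(1,4,G) [67 cells changed]:
GGGGGYGG
GGGGGGGG
GGGGGGGG
GGGGGGGG
GGGGGGGG
GGGGGGGG
GRGGGGGG
GGGGGGGG
GBBBGGGG
After op 5 paint(1,6,W):
GGGGGYGG
GGGGGGWG
GGGGGGGG
GGGGGGGG
GGGGGGGG
GGGGGGGG
GRGGGGGG
GGGGGGGG
GBBBGGGG
After op 6 paint(4,6,Y):
GGGGGYGG
GGGGGGWG
GGGGGGGG
GGGGGGGG
GGGGGGYG
GGGGGGGG
GRGGGGGG
GGGGGGGG
GBBBGGGG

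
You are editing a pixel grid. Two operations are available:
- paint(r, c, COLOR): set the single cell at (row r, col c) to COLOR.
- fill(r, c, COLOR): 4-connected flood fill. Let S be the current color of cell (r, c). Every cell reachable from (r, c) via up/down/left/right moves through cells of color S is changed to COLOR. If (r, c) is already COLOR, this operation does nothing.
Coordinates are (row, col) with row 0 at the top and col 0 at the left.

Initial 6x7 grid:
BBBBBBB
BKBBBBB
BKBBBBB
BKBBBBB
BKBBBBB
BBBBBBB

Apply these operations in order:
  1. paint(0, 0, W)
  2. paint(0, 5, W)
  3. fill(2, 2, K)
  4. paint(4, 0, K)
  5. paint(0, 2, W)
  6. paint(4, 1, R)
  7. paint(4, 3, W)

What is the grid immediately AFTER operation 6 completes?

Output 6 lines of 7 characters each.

After op 1 paint(0,0,W):
WBBBBBB
BKBBBBB
BKBBBBB
BKBBBBB
BKBBBBB
BBBBBBB
After op 2 paint(0,5,W):
WBBBBWB
BKBBBBB
BKBBBBB
BKBBBBB
BKBBBBB
BBBBBBB
After op 3 fill(2,2,K) [36 cells changed]:
WKKKKWK
KKKKKKK
KKKKKKK
KKKKKKK
KKKKKKK
KKKKKKK
After op 4 paint(4,0,K):
WKKKKWK
KKKKKKK
KKKKKKK
KKKKKKK
KKKKKKK
KKKKKKK
After op 5 paint(0,2,W):
WKWKKWK
KKKKKKK
KKKKKKK
KKKKKKK
KKKKKKK
KKKKKKK
After op 6 paint(4,1,R):
WKWKKWK
KKKKKKK
KKKKKKK
KKKKKKK
KRKKKKK
KKKKKKK

Answer: WKWKKWK
KKKKKKK
KKKKKKK
KKKKKKK
KRKKKKK
KKKKKKK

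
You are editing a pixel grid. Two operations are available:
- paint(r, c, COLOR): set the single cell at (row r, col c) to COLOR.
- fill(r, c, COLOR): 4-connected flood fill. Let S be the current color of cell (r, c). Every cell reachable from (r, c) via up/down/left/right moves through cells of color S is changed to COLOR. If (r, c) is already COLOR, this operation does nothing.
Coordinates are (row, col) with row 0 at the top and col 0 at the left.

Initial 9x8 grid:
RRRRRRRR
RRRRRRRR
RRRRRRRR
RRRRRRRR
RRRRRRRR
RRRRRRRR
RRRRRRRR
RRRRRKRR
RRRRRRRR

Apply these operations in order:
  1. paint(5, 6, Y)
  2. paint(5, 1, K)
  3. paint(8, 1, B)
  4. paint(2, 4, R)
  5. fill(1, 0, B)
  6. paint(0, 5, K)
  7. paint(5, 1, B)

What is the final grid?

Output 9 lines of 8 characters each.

After op 1 paint(5,6,Y):
RRRRRRRR
RRRRRRRR
RRRRRRRR
RRRRRRRR
RRRRRRRR
RRRRRRYR
RRRRRRRR
RRRRRKRR
RRRRRRRR
After op 2 paint(5,1,K):
RRRRRRRR
RRRRRRRR
RRRRRRRR
RRRRRRRR
RRRRRRRR
RKRRRRYR
RRRRRRRR
RRRRRKRR
RRRRRRRR
After op 3 paint(8,1,B):
RRRRRRRR
RRRRRRRR
RRRRRRRR
RRRRRRRR
RRRRRRRR
RKRRRRYR
RRRRRRRR
RRRRRKRR
RBRRRRRR
After op 4 paint(2,4,R):
RRRRRRRR
RRRRRRRR
RRRRRRRR
RRRRRRRR
RRRRRRRR
RKRRRRYR
RRRRRRRR
RRRRRKRR
RBRRRRRR
After op 5 fill(1,0,B) [68 cells changed]:
BBBBBBBB
BBBBBBBB
BBBBBBBB
BBBBBBBB
BBBBBBBB
BKBBBBYB
BBBBBBBB
BBBBBKBB
BBBBBBBB
After op 6 paint(0,5,K):
BBBBBKBB
BBBBBBBB
BBBBBBBB
BBBBBBBB
BBBBBBBB
BKBBBBYB
BBBBBBBB
BBBBBKBB
BBBBBBBB
After op 7 paint(5,1,B):
BBBBBKBB
BBBBBBBB
BBBBBBBB
BBBBBBBB
BBBBBBBB
BBBBBBYB
BBBBBBBB
BBBBBKBB
BBBBBBBB

Answer: BBBBBKBB
BBBBBBBB
BBBBBBBB
BBBBBBBB
BBBBBBBB
BBBBBBYB
BBBBBBBB
BBBBBKBB
BBBBBBBB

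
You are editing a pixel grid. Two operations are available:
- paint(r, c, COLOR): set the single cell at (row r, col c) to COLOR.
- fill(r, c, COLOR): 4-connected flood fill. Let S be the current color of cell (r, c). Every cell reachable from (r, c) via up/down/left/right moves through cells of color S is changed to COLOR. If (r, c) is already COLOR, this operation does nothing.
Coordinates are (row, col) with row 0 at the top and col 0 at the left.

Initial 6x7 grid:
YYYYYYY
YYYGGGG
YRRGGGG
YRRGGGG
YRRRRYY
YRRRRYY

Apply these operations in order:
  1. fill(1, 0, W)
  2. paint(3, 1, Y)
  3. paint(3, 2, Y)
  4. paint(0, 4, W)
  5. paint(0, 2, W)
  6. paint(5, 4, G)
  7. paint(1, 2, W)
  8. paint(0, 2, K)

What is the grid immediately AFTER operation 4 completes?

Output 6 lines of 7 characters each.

After op 1 fill(1,0,W) [14 cells changed]:
WWWWWWW
WWWGGGG
WRRGGGG
WRRGGGG
WRRRRYY
WRRRRYY
After op 2 paint(3,1,Y):
WWWWWWW
WWWGGGG
WRRGGGG
WYRGGGG
WRRRRYY
WRRRRYY
After op 3 paint(3,2,Y):
WWWWWWW
WWWGGGG
WRRGGGG
WYYGGGG
WRRRRYY
WRRRRYY
After op 4 paint(0,4,W):
WWWWWWW
WWWGGGG
WRRGGGG
WYYGGGG
WRRRRYY
WRRRRYY

Answer: WWWWWWW
WWWGGGG
WRRGGGG
WYYGGGG
WRRRRYY
WRRRRYY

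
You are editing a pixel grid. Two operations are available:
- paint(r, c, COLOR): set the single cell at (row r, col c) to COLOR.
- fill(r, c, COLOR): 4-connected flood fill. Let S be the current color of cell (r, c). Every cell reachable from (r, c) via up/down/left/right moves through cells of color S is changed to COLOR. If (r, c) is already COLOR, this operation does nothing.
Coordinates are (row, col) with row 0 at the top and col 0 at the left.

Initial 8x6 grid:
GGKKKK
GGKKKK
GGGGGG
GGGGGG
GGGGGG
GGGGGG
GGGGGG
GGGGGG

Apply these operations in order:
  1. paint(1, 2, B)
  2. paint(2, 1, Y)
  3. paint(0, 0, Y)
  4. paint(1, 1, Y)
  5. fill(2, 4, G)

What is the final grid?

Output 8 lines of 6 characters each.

After op 1 paint(1,2,B):
GGKKKK
GGBKKK
GGGGGG
GGGGGG
GGGGGG
GGGGGG
GGGGGG
GGGGGG
After op 2 paint(2,1,Y):
GGKKKK
GGBKKK
GYGGGG
GGGGGG
GGGGGG
GGGGGG
GGGGGG
GGGGGG
After op 3 paint(0,0,Y):
YGKKKK
GGBKKK
GYGGGG
GGGGGG
GGGGGG
GGGGGG
GGGGGG
GGGGGG
After op 4 paint(1,1,Y):
YGKKKK
GYBKKK
GYGGGG
GGGGGG
GGGGGG
GGGGGG
GGGGGG
GGGGGG
After op 5 fill(2,4,G) [0 cells changed]:
YGKKKK
GYBKKK
GYGGGG
GGGGGG
GGGGGG
GGGGGG
GGGGGG
GGGGGG

Answer: YGKKKK
GYBKKK
GYGGGG
GGGGGG
GGGGGG
GGGGGG
GGGGGG
GGGGGG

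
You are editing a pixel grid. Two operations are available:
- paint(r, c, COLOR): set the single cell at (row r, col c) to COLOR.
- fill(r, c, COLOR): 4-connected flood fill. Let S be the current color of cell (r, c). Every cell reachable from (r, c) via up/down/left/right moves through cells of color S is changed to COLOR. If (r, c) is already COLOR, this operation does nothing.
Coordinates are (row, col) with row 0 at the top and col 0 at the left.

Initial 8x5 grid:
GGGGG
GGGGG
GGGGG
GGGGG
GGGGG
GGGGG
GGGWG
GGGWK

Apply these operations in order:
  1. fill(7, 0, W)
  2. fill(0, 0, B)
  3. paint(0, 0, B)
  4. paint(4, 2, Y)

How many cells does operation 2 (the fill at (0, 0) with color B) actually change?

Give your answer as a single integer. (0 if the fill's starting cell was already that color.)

Answer: 39

Derivation:
After op 1 fill(7,0,W) [37 cells changed]:
WWWWW
WWWWW
WWWWW
WWWWW
WWWWW
WWWWW
WWWWW
WWWWK
After op 2 fill(0,0,B) [39 cells changed]:
BBBBB
BBBBB
BBBBB
BBBBB
BBBBB
BBBBB
BBBBB
BBBBK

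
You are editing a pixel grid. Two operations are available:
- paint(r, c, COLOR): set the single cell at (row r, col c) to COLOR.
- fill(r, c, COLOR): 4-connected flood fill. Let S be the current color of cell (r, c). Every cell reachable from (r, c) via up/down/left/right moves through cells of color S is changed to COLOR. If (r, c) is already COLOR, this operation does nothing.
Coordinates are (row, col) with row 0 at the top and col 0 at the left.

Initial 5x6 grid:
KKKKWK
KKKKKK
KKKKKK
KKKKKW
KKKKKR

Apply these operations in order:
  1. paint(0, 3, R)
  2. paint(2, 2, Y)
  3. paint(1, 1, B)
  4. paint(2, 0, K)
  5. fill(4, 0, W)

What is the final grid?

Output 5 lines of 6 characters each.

After op 1 paint(0,3,R):
KKKRWK
KKKKKK
KKKKKK
KKKKKW
KKKKKR
After op 2 paint(2,2,Y):
KKKRWK
KKKKKK
KKYKKK
KKKKKW
KKKKKR
After op 3 paint(1,1,B):
KKKRWK
KBKKKK
KKYKKK
KKKKKW
KKKKKR
After op 4 paint(2,0,K):
KKKRWK
KBKKKK
KKYKKK
KKKKKW
KKKKKR
After op 5 fill(4,0,W) [24 cells changed]:
WWWRWW
WBWWWW
WWYWWW
WWWWWW
WWWWWR

Answer: WWWRWW
WBWWWW
WWYWWW
WWWWWW
WWWWWR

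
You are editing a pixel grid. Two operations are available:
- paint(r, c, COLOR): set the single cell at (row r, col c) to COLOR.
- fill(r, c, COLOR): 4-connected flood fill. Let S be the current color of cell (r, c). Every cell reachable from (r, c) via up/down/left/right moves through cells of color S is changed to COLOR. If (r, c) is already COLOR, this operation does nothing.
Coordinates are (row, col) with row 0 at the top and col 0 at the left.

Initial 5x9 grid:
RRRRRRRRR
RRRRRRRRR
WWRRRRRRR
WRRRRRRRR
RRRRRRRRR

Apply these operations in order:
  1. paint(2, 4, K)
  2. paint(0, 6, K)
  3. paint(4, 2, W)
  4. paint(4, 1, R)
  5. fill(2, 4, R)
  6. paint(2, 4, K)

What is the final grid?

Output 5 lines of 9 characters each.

After op 1 paint(2,4,K):
RRRRRRRRR
RRRRRRRRR
WWRRKRRRR
WRRRRRRRR
RRRRRRRRR
After op 2 paint(0,6,K):
RRRRRRKRR
RRRRRRRRR
WWRRKRRRR
WRRRRRRRR
RRRRRRRRR
After op 3 paint(4,2,W):
RRRRRRKRR
RRRRRRRRR
WWRRKRRRR
WRRRRRRRR
RRWRRRRRR
After op 4 paint(4,1,R):
RRRRRRKRR
RRRRRRRRR
WWRRKRRRR
WRRRRRRRR
RRWRRRRRR
After op 5 fill(2,4,R) [1 cells changed]:
RRRRRRKRR
RRRRRRRRR
WWRRRRRRR
WRRRRRRRR
RRWRRRRRR
After op 6 paint(2,4,K):
RRRRRRKRR
RRRRRRRRR
WWRRKRRRR
WRRRRRRRR
RRWRRRRRR

Answer: RRRRRRKRR
RRRRRRRRR
WWRRKRRRR
WRRRRRRRR
RRWRRRRRR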